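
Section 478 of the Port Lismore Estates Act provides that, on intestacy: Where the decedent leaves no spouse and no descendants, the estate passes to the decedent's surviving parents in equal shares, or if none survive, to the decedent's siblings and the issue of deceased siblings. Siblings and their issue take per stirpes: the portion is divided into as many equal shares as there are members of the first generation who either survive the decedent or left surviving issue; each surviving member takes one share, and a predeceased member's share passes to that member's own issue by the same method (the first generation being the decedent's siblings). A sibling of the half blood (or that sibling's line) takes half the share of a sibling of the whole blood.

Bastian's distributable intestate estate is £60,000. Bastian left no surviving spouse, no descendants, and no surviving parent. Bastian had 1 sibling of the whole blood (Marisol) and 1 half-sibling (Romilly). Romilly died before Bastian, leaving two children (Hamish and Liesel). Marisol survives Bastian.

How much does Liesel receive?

Liesel receives £10,000.

The entire £60,000 passes to the siblings and their issue.
Counting each half-blood sibling's line as half a unit, there are 3/2 units in £60,000, so one unit is £40,000. Whole-blood lines (Marisol) take £40,000 each; half-blood lines (Romilly) take £20,000 each.
Romilly's share (£20,000) is divided into 2 shares of £10,000: Hamish and Liesel each take £10,000.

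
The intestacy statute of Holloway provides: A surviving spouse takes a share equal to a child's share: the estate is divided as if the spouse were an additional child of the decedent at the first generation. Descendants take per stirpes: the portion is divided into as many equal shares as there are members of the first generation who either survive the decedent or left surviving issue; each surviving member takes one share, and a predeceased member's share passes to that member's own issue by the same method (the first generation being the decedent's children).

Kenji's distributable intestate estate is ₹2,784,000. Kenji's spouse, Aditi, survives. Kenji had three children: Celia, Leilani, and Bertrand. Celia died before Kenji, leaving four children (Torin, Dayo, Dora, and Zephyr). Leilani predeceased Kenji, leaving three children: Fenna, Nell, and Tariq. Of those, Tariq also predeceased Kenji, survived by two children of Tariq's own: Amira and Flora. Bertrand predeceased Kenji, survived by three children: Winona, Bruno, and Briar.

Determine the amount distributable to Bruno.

Bruno receives ₹232,000.

The spouse counts as an additional share at the children's level, so there are 4 primary shares of ₹696,000. Aditi takes one such share (₹696,000).
The children's combined portion (₹2,088,000) is divided into 3 shares of ₹696,000: Celia's ₹696,000 share passes to Celia's issue; Leilani's ₹696,000 share passes to Leilani's issue; Bertrand's ₹696,000 share passes to Bertrand's issue.
Celia's share (₹696,000) is divided into 4 shares of ₹174,000: Torin, Dayo, Dora, and Zephyr each take ₹174,000.
Leilani's share (₹696,000) is divided into 3 shares of ₹232,000: Fenna and Nell each take ₹232,000; Tariq's ₹232,000 share passes to Tariq's issue.
Tariq's share (₹232,000) is divided into 2 shares of ₹116,000: Amira and Flora each take ₹116,000.
Bertrand's share (₹696,000) is divided into 3 shares of ₹232,000: Winona, Bruno, and Briar each take ₹232,000.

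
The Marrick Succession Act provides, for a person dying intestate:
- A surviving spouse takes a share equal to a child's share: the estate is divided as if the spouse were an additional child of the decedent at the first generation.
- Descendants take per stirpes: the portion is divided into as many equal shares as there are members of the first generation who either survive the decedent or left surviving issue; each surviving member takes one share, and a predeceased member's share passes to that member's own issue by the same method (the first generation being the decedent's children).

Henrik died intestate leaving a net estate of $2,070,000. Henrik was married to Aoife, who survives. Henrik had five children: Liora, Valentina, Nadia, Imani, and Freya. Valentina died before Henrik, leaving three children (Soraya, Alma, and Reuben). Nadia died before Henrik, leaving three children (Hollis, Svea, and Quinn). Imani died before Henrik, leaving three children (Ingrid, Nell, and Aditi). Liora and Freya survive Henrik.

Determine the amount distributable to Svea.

The spouse counts as an additional share at the children's level, so there are 6 primary shares of $345,000. Aoife takes one such share ($345,000).
The children's combined portion ($1,725,000) is divided into 5 shares of $345,000: Liora and Freya each take $345,000; Valentina's $345,000 share passes to Valentina's issue; Nadia's $345,000 share passes to Nadia's issue; Imani's $345,000 share passes to Imani's issue.
Valentina's share ($345,000) is divided into 3 shares of $115,000: Soraya, Alma, and Reuben each take $115,000.
Nadia's share ($345,000) is divided into 3 shares of $115,000: Hollis, Svea, and Quinn each take $115,000.
Imani's share ($345,000) is divided into 3 shares of $115,000: Ingrid, Nell, and Aditi each take $115,000.

Svea receives $115,000.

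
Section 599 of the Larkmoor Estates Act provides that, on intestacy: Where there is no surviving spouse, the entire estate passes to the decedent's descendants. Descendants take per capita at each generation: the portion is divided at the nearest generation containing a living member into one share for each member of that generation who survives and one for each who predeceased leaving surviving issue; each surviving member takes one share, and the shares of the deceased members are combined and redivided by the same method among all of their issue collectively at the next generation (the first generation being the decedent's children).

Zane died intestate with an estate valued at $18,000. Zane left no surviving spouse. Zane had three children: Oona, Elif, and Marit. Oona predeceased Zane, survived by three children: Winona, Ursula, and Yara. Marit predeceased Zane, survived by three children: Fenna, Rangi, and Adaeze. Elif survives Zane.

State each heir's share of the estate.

The entire $18,000 passes to the descendants.
That amount ($18,000) is divided at the children's generation into 3 shares of $6,000. Elif takes $6,000. The 2 shares of the deceased (Oona and Marit) are combined into a pool of $12,000.
That pool ($12,000) is divided at the grandchildren's generation equally among Winona, Ursula, Yara, Fenna, Rangi, and Adaeze: $2,000 each.

Winona: $2,000; Ursula: $2,000; Yara: $2,000; Elif: $6,000; Fenna: $2,000; Rangi: $2,000; Adaeze: $2,000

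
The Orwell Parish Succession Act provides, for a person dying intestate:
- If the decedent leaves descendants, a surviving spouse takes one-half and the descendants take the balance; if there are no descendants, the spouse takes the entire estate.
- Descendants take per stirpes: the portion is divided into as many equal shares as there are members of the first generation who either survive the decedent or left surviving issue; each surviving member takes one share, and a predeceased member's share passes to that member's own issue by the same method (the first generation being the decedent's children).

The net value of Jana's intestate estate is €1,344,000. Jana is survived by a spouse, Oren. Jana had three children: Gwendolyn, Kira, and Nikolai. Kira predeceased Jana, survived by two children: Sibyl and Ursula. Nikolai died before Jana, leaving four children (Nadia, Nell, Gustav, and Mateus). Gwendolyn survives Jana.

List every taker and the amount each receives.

Oren: €672,000; Gwendolyn: €224,000; Sibyl: €112,000; Ursula: €112,000; Nadia: €56,000; Nell: €56,000; Gustav: €56,000; Mateus: €56,000

Oren takes one-half of €1,344,000 = €672,000. The remaining €672,000 passes to the descendants.
The descendants' portion (€672,000) is divided into 3 shares of €224,000: Gwendolyn takes €224,000; Kira's €224,000 share passes to Kira's issue; Nikolai's €224,000 share passes to Nikolai's issue.
Kira's share (€224,000) is divided into 2 shares of €112,000: Sibyl and Ursula each take €112,000.
Nikolai's share (€224,000) is divided into 4 shares of €56,000: Nadia, Nell, Gustav, and Mateus each take €56,000.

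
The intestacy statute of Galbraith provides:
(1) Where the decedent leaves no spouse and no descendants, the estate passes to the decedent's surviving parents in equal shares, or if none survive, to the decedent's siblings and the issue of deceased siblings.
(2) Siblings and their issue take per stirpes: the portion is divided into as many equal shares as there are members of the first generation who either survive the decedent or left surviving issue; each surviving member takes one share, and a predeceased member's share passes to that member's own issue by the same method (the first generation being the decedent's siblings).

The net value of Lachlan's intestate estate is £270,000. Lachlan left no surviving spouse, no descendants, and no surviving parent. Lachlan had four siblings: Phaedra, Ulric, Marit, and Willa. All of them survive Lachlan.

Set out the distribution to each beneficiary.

The entire £270,000 passes to the siblings and their issue.
That amount (£270,000) is divided into 4 shares of £67,500: Phaedra, Ulric, Marit, and Willa each take £67,500.

Phaedra: £67,500; Ulric: £67,500; Marit: £67,500; Willa: £67,500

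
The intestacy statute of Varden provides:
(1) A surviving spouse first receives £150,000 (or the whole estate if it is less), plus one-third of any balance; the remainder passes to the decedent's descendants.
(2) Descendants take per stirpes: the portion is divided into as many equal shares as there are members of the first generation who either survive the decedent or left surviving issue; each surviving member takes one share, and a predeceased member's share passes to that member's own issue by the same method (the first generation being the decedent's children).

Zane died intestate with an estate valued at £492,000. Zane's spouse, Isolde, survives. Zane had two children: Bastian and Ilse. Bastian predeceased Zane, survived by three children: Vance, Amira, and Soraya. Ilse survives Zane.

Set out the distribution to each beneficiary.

Isolde: £264,000; Vance: £38,000; Amira: £38,000; Soraya: £38,000; Ilse: £114,000

Isolde first takes £150,000, leaving a balance of £342,000. Isolde then takes one-third of the balance (£114,000), for a total of £264,000. The remaining £228,000 passes to the descendants.
The descendants' portion (£228,000) is divided into 2 shares of £114,000: Ilse takes £114,000; Bastian's £114,000 share passes to Bastian's issue.
Bastian's share (£114,000) is divided into 3 shares of £38,000: Vance, Amira, and Soraya each take £38,000.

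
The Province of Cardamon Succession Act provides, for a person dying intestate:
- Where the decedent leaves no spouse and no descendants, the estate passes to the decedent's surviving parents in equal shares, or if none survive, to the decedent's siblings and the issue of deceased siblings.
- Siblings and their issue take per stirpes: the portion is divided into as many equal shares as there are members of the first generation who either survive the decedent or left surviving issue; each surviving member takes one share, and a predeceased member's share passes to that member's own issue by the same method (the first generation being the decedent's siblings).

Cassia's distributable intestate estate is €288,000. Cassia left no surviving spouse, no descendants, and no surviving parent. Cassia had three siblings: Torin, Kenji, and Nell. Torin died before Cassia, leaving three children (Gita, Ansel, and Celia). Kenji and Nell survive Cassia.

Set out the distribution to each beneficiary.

The entire €288,000 passes to the siblings and their issue.
That amount (€288,000) is divided into 3 shares of €96,000: Kenji and Nell each take €96,000; Torin's €96,000 share passes to Torin's issue.
Torin's share (€96,000) is divided into 3 shares of €32,000: Gita, Ansel, and Celia each take €32,000.

Gita: €32,000; Ansel: €32,000; Celia: €32,000; Kenji: €96,000; Nell: €96,000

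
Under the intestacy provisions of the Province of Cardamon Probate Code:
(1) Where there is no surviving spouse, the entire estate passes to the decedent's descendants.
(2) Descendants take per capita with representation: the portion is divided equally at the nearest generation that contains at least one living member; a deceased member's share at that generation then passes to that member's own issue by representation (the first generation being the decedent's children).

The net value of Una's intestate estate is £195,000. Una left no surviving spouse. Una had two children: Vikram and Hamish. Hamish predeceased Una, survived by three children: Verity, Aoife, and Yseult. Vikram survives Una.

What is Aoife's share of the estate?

The entire £195,000 passes to the descendants.
That amount (£195,000) is divided into 2 shares of £97,500: Vikram takes £97,500; Hamish's £97,500 share passes to Hamish's issue.
Hamish's share (£97,500) is divided into 3 shares of £32,500: Verity, Aoife, and Yseult each take £32,500.

Aoife receives £32,500.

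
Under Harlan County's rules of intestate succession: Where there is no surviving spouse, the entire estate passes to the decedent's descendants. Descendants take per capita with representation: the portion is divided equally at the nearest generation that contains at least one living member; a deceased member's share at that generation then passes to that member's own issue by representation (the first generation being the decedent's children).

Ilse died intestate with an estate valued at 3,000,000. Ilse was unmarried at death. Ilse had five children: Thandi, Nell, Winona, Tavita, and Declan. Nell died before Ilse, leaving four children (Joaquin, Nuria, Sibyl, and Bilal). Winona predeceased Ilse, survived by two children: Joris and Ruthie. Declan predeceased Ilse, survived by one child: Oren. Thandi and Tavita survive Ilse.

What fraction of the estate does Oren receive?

Oren receives 1/5 of the estate.

The entire 3,000,000 passes to the descendants.
That amount (3,000,000) is divided into 5 shares of 600,000: Thandi and Tavita each take 600,000; Nell's 600,000 share passes to Nell's issue; Winona's 600,000 share passes to Winona's issue; Declan's 600,000 share passes to Declan's issue.
Nell's share (600,000) is divided into 4 shares of 150,000: Joaquin, Nuria, Sibyl, and Bilal each take 150,000.
Winona's share (600,000) is divided into 2 shares of 300,000: Joris and Ruthie each take 300,000.
Declan's share (600,000) passes entirely to Oren.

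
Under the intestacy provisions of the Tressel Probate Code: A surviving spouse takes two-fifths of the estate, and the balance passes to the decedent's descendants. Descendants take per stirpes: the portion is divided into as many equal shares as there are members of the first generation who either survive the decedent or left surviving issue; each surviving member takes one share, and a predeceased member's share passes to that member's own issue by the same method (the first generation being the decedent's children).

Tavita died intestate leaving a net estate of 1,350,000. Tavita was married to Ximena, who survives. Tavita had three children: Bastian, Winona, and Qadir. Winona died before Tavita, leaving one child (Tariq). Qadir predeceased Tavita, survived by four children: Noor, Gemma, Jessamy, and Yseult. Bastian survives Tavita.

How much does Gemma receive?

Gemma receives 67,500.

Ximena takes two-fifths of 1,350,000 = 540,000. The remaining 810,000 passes to the descendants.
The descendants' portion (810,000) is divided into 3 shares of 270,000: Bastian takes 270,000; Winona's 270,000 share passes to Winona's issue; Qadir's 270,000 share passes to Qadir's issue.
Winona's share (270,000) passes entirely to Tariq.
Qadir's share (270,000) is divided into 4 shares of 67,500: Noor, Gemma, Jessamy, and Yseult each take 67,500.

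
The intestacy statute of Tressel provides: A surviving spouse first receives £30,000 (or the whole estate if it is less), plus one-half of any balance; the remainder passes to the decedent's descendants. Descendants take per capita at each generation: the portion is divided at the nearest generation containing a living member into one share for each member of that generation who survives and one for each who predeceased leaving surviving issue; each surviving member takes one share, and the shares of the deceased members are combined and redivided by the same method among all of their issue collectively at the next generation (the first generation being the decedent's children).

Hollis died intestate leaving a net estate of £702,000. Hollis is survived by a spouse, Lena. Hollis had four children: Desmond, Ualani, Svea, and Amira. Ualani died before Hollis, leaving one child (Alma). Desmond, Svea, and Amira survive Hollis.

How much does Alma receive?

Lena first takes £30,000, leaving a balance of £672,000. Lena then takes one-half of the balance (£336,000), for a total of £366,000. The remaining £336,000 passes to the descendants.
The descendants' portion (£336,000) is divided at the children's generation into 4 shares of £84,000. Desmond, Svea, and Amira each take £84,000. The remaining share for the deceased Ualani (£84,000) is carried to the next generation.
That pool (£84,000) passes entirely to Alma, the sole taker at the grandchildren's generation.

Alma receives £84,000.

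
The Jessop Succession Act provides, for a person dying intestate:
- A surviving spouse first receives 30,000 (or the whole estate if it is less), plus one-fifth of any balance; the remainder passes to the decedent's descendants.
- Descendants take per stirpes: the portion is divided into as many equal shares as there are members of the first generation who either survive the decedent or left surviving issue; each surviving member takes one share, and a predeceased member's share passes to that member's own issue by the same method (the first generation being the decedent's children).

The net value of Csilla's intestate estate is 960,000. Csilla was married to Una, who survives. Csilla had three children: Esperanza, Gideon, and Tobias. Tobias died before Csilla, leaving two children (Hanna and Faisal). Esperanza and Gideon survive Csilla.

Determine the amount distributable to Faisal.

Faisal receives 124,000.

Una first takes 30,000, leaving a balance of 930,000. Una then takes one-fifth of the balance (186,000), for a total of 216,000. The remaining 744,000 passes to the descendants.
The descendants' portion (744,000) is divided into 3 shares of 248,000: Esperanza and Gideon each take 248,000; Tobias's 248,000 share passes to Tobias's issue.
Tobias's share (248,000) is divided into 2 shares of 124,000: Hanna and Faisal each take 124,000.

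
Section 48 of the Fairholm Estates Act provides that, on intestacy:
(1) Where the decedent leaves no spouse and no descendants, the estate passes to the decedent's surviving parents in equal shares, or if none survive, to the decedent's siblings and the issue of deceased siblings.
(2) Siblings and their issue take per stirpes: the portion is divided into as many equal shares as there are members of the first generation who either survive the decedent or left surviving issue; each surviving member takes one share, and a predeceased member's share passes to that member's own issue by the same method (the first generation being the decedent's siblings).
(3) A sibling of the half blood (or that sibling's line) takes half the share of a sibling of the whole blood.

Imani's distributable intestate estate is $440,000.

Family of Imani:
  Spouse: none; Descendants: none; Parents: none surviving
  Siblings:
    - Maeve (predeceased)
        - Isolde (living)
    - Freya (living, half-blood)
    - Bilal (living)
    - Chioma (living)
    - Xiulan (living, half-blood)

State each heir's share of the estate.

The entire $440,000 passes to the siblings and their issue.
Counting each half-blood sibling's line as half a unit, there are 4 units in $440,000, so one unit is $110,000. Whole-blood lines (Maeve, Bilal, and Chioma) take $110,000 each; half-blood lines (Freya and Xiulan) take $55,000 each.
Maeve's share ($110,000) passes entirely to Isolde.

Isolde: $110,000; Freya: $55,000; Bilal: $110,000; Chioma: $110,000; Xiulan: $55,000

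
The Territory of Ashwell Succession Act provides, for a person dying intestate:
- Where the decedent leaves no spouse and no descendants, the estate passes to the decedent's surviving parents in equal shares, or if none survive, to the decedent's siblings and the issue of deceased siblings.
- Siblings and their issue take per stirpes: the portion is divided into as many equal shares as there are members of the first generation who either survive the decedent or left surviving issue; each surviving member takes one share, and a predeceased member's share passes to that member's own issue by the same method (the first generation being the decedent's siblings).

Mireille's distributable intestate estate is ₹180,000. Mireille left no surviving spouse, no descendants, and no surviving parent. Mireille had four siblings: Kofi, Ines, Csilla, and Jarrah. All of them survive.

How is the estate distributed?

Kofi: ₹45,000; Ines: ₹45,000; Csilla: ₹45,000; Jarrah: ₹45,000

The entire ₹180,000 passes to the siblings and their issue.
That amount (₹180,000) is divided into 4 shares of ₹45,000: Kofi, Ines, Csilla, and Jarrah each take ₹45,000.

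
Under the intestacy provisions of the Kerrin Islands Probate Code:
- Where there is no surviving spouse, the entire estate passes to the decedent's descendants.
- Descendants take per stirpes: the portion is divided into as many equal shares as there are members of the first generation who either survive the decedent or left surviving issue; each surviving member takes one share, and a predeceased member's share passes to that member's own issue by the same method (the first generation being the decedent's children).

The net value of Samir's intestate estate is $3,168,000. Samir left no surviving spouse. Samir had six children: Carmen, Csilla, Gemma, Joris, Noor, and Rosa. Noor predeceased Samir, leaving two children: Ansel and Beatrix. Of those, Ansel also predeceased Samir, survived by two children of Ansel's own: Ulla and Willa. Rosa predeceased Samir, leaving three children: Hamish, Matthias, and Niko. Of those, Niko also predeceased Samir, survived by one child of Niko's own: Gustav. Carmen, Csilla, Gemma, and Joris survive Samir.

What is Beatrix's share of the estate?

Beatrix receives $264,000.

The entire $3,168,000 passes to the descendants.
That amount ($3,168,000) is divided into 6 shares of $528,000: Carmen, Csilla, Gemma, and Joris each take $528,000; Noor's $528,000 share passes to Noor's issue; Rosa's $528,000 share passes to Rosa's issue.
Noor's share ($528,000) is divided into 2 shares of $264,000: Beatrix takes $264,000; Ansel's $264,000 share passes to Ansel's issue.
Ansel's share ($264,000) is divided into 2 shares of $132,000: Ulla and Willa each take $132,000.
Rosa's share ($528,000) is divided into 3 shares of $176,000: Hamish and Matthias each take $176,000; Niko's $176,000 share passes to Niko's issue.
Niko's share ($176,000) passes entirely to Gustav.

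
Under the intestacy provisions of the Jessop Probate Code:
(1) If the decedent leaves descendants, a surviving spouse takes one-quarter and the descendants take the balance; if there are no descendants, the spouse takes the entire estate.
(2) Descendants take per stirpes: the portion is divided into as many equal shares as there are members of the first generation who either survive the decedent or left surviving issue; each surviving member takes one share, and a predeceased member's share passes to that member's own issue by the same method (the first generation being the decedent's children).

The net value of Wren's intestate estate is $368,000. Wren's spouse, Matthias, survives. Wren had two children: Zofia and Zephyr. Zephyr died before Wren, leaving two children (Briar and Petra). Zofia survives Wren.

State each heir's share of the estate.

Matthias takes one-quarter of $368,000 = $92,000. The remaining $276,000 passes to the descendants.
The descendants' portion ($276,000) is divided into 2 shares of $138,000: Zofia takes $138,000; Zephyr's $138,000 share passes to Zephyr's issue.
Zephyr's share ($138,000) is divided into 2 shares of $69,000: Briar and Petra each take $69,000.

Matthias: $92,000; Zofia: $138,000; Briar: $69,000; Petra: $69,000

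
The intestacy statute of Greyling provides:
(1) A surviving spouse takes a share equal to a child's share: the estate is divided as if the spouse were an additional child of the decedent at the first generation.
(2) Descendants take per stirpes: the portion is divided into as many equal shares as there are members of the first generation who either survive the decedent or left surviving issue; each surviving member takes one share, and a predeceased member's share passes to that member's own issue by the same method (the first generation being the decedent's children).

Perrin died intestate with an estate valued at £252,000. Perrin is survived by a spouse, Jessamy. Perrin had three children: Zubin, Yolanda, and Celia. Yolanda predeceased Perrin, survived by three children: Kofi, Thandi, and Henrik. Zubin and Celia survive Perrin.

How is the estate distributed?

The spouse counts as an additional share at the children's level, so there are 4 primary shares of £63,000. Jessamy takes one such share (£63,000).
The children's combined portion (£189,000) is divided into 3 shares of £63,000: Zubin and Celia each take £63,000; Yolanda's £63,000 share passes to Yolanda's issue.
Yolanda's share (£63,000) is divided into 3 shares of £21,000: Kofi, Thandi, and Henrik each take £21,000.

Jessamy: £63,000; Zubin: £63,000; Kofi: £21,000; Thandi: £21,000; Henrik: £21,000; Celia: £63,000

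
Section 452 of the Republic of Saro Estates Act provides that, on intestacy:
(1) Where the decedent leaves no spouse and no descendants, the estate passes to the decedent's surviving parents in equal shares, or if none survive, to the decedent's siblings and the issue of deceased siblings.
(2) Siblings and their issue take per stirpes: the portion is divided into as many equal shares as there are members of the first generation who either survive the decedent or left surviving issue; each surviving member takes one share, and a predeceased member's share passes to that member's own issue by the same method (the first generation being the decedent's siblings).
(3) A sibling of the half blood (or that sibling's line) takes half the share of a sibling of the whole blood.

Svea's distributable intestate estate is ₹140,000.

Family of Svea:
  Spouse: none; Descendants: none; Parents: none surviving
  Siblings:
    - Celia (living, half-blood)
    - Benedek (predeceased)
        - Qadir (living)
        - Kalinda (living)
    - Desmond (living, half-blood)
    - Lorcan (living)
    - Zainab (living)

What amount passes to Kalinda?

The entire ₹140,000 passes to the siblings and their issue.
Counting each half-blood sibling's line as half a unit, there are 4 units in ₹140,000, so one unit is ₹35,000. Whole-blood lines (Benedek, Lorcan, and Zainab) take ₹35,000 each; half-blood lines (Celia and Desmond) take ₹17,500 each.
Benedek's share (₹35,000) is divided into 2 shares of ₹17,500: Qadir and Kalinda each take ₹17,500.

Kalinda receives ₹17,500.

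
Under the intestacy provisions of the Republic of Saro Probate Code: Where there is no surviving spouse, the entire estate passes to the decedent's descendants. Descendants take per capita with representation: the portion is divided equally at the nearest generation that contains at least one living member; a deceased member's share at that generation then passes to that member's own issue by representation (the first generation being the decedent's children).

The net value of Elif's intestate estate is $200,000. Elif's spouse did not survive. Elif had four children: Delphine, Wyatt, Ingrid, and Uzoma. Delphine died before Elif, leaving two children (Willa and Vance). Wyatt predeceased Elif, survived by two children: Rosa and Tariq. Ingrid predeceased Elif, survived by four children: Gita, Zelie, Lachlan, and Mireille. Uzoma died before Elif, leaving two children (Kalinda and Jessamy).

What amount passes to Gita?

The entire $200,000 passes to the descendants.
No child survives, so the initial division is made at the grandchildren's generation.
That amount ($200,000) is divided into 10 shares of $20,000: Willa, Vance, Rosa, Tariq, Gita, Zelie, Lachlan, Mireille, Kalinda, and Jessamy each take $20,000.

Gita receives $20,000.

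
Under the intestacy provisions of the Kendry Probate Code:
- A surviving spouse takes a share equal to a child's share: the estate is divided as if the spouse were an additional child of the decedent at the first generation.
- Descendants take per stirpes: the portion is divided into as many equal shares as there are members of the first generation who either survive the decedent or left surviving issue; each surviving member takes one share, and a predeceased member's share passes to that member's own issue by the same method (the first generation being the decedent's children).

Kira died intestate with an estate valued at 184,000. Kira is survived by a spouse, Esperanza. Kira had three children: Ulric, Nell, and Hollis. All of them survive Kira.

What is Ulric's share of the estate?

Ulric receives 46,000.

The spouse counts as an additional share at the children's level, so there are 4 primary shares of 46,000. Esperanza takes one such share (46,000).
The children's combined portion (138,000) is divided into 3 shares of 46,000: Ulric, Nell, and Hollis each take 46,000.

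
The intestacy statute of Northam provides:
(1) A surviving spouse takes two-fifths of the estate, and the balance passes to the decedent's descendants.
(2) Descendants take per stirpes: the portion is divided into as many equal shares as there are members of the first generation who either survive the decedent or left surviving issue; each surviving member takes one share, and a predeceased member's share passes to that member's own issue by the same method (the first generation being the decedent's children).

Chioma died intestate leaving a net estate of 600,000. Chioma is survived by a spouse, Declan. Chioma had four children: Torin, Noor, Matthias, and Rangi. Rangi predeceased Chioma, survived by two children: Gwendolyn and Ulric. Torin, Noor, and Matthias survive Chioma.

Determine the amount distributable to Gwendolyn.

Gwendolyn receives 45,000.

Declan takes two-fifths of 600,000 = 240,000. The remaining 360,000 passes to the descendants.
The descendants' portion (360,000) is divided into 4 shares of 90,000: Torin, Noor, and Matthias each take 90,000; Rangi's 90,000 share passes to Rangi's issue.
Rangi's share (90,000) is divided into 2 shares of 45,000: Gwendolyn and Ulric each take 45,000.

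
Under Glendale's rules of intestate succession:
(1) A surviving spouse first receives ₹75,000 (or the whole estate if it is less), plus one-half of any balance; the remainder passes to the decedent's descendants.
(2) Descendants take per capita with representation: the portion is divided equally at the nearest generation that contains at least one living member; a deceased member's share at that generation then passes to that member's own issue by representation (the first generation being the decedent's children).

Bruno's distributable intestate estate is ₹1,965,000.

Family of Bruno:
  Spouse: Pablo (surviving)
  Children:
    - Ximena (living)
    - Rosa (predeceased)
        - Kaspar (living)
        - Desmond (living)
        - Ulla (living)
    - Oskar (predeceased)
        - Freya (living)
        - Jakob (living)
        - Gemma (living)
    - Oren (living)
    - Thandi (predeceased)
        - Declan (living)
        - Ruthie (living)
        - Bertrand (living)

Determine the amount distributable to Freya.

Pablo first takes ₹75,000, leaving a balance of ₹1,890,000. Pablo then takes one-half of the balance (₹945,000), for a total of ₹1,020,000. The remaining ₹945,000 passes to the descendants.
The descendants' portion (₹945,000) is divided into 5 shares of ₹189,000: Ximena and Oren each take ₹189,000; Rosa's ₹189,000 share passes to Rosa's issue; Oskar's ₹189,000 share passes to Oskar's issue; Thandi's ₹189,000 share passes to Thandi's issue.
Rosa's share (₹189,000) is divided into 3 shares of ₹63,000: Kaspar, Desmond, and Ulla each take ₹63,000.
Oskar's share (₹189,000) is divided into 3 shares of ₹63,000: Freya, Jakob, and Gemma each take ₹63,000.
Thandi's share (₹189,000) is divided into 3 shares of ₹63,000: Declan, Ruthie, and Bertrand each take ₹63,000.

Freya receives ₹63,000.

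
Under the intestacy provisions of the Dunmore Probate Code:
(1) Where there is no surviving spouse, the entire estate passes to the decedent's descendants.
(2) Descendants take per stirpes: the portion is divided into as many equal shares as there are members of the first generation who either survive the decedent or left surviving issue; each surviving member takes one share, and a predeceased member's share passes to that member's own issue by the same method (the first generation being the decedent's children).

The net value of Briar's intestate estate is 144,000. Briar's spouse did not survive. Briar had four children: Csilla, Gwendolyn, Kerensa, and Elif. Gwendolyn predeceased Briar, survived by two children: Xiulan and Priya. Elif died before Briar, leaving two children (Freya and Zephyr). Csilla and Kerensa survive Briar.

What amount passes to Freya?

The entire 144,000 passes to the descendants.
That amount (144,000) is divided into 4 shares of 36,000: Csilla and Kerensa each take 36,000; Gwendolyn's 36,000 share passes to Gwendolyn's issue; Elif's 36,000 share passes to Elif's issue.
Gwendolyn's share (36,000) is divided into 2 shares of 18,000: Xiulan and Priya each take 18,000.
Elif's share (36,000) is divided into 2 shares of 18,000: Freya and Zephyr each take 18,000.

Freya receives 18,000.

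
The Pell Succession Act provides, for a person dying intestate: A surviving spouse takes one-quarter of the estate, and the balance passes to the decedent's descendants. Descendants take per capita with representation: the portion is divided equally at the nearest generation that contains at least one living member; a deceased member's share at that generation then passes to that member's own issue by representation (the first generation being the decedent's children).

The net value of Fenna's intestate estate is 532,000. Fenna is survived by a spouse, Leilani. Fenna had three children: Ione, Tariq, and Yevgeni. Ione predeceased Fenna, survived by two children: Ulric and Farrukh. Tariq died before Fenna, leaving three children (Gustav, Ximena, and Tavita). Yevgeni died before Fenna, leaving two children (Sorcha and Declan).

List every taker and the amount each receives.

Leilani takes one-quarter of 532,000 = 133,000. The remaining 399,000 passes to the descendants.
No child survives, so the initial division is made at the grandchildren's generation.
The descendants' portion (399,000) is divided into 7 shares of 57,000: Ulric, Farrukh, Gustav, Ximena, Tavita, Sorcha, and Declan each take 57,000.

Leilani: 133,000; Ulric: 57,000; Farrukh: 57,000; Gustav: 57,000; Ximena: 57,000; Tavita: 57,000; Sorcha: 57,000; Declan: 57,000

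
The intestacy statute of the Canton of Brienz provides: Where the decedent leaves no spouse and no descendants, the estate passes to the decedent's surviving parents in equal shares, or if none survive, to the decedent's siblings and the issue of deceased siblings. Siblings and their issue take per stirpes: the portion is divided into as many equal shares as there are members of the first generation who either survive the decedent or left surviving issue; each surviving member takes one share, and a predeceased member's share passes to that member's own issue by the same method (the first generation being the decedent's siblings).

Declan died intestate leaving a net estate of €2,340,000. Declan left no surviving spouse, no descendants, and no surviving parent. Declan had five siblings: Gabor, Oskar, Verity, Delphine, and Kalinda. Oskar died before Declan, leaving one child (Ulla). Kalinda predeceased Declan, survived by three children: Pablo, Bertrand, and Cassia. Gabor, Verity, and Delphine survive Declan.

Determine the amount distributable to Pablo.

Pablo receives €156,000.

The entire €2,340,000 passes to the siblings and their issue.
That amount (€2,340,000) is divided into 5 shares of €468,000: Gabor, Verity, and Delphine each take €468,000; Oskar's €468,000 share passes to Oskar's issue; Kalinda's €468,000 share passes to Kalinda's issue.
Oskar's share (€468,000) passes entirely to Ulla.
Kalinda's share (€468,000) is divided into 3 shares of €156,000: Pablo, Bertrand, and Cassia each take €156,000.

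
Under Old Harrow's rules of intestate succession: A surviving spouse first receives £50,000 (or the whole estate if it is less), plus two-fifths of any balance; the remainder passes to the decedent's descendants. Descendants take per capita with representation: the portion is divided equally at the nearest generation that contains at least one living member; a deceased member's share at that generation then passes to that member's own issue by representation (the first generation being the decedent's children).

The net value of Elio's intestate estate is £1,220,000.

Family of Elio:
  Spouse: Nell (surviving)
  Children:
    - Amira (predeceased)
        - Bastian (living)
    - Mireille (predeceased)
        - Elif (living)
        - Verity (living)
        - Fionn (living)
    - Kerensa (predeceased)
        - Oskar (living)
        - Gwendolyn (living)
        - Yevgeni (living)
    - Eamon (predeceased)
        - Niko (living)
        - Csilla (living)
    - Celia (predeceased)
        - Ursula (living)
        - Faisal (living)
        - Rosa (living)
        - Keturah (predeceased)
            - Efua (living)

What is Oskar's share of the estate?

Nell first takes £50,000, leaving a balance of £1,170,000. Nell then takes two-fifths of the balance (£468,000), for a total of £518,000. The remaining £702,000 passes to the descendants.
No child survives, so the initial division is made at the grandchildren's generation.
The descendants' portion (£702,000) is divided into 13 shares of £54,000: Bastian, Elif, Verity, Fionn, Oskar, Gwendolyn, Yevgeni, Niko, Csilla, Ursula, Faisal, and Rosa each take £54,000; Keturah's £54,000 share passes to Keturah's issue.
Keturah's share (£54,000) passes entirely to Efua.

Oskar receives £54,000.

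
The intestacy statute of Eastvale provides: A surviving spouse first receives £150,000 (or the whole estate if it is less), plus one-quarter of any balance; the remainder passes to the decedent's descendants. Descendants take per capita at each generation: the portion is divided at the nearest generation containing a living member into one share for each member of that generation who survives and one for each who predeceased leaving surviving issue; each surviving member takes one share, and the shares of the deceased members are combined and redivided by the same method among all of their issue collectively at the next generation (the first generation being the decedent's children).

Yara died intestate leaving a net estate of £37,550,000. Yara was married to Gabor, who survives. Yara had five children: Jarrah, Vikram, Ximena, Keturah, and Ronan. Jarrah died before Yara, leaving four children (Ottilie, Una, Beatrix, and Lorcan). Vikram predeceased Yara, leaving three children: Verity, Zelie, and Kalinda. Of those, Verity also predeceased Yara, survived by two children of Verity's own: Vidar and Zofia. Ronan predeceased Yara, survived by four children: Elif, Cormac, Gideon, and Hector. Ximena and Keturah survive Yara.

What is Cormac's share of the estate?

Gabor first takes £150,000, leaving a balance of £37,400,000. Gabor then takes one-quarter of the balance (£9,350,000), for a total of £9,500,000. The remaining £28,050,000 passes to the descendants.
The descendants' portion (£28,050,000) is divided at the children's generation into 5 shares of £5,610,000. Ximena and Keturah each take £5,610,000. The 3 shares of the deceased (Jarrah, Vikram, and Ronan) are combined into a pool of £16,830,000.
That pool (£16,830,000) is divided at the grandchildren's generation into 11 shares of £1,530,000. Ottilie, Una, Beatrix, Lorcan, Zelie, Kalinda, Elif, Cormac, Gideon, and Hector each take £1,530,000. The remaining share for the deceased Verity (£1,530,000) is carried to the next generation.
That pool (£1,530,000) is divided at the great-grandchildren's generation equally among Vidar and Zofia: £765,000 each.

Cormac receives £1,530,000.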